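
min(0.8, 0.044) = 0.044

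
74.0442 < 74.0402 False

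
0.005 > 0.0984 False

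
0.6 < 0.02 False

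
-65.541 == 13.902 False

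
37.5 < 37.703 True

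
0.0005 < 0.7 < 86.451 True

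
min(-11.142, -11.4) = -11.4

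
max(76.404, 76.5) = 76.5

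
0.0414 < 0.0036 False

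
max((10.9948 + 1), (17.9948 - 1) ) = 16.9948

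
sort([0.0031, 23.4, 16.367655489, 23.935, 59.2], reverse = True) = [59.2, 23.935, 23.4, 16.367655489, 0.0031]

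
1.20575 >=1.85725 False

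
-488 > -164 False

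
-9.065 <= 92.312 True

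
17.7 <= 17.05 False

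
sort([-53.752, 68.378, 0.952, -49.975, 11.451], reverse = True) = [68.378, 11.451, 0.952, -49.975, -53.752]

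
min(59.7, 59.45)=59.45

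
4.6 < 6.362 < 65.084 True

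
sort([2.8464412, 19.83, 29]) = [2.8464412, 19.83, 29]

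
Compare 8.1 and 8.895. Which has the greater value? 8.895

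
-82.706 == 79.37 False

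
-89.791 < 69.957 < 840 True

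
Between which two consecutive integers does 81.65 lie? 81 and 82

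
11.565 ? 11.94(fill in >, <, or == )<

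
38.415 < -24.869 False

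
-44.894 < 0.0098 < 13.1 True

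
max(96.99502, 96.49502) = 96.99502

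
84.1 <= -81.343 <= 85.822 False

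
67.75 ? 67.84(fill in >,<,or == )<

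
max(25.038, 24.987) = 25.038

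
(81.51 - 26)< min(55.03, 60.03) False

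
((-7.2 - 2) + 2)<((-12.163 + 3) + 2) True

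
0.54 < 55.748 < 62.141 True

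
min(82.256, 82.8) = 82.256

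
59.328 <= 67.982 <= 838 True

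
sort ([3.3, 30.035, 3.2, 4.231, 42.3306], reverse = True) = [42.3306, 30.035, 4.231, 3.3, 3.2]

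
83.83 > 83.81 True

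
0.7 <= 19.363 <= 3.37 False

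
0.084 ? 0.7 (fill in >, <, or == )<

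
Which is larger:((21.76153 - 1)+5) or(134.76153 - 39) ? (134.76153 - 39)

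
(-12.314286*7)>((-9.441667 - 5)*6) True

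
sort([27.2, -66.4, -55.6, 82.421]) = [-66.4, -55.6, 27.2, 82.421]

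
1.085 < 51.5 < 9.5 False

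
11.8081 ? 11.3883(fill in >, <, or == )>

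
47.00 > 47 False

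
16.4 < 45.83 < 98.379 True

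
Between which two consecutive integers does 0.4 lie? 0 and 1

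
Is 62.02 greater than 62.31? No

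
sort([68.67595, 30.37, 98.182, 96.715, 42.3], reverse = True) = [98.182, 96.715, 68.67595, 42.3, 30.37]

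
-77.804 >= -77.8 False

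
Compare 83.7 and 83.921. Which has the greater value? 83.921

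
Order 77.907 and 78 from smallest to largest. 77.907,78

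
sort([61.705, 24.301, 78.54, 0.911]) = [0.911, 24.301, 61.705, 78.54]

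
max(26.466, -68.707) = 26.466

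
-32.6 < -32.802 False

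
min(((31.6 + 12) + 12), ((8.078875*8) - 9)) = 55.6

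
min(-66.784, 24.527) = -66.784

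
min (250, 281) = 250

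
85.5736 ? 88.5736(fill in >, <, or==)<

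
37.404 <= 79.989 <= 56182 True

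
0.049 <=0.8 True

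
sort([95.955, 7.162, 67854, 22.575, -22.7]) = [-22.7, 7.162, 22.575, 95.955, 67854]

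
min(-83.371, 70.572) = -83.371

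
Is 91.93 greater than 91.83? Yes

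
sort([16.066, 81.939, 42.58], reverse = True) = [81.939, 42.58, 16.066]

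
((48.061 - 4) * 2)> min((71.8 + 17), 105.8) False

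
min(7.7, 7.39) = 7.39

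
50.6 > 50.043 True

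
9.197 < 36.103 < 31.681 False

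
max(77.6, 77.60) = 77.60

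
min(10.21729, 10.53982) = 10.21729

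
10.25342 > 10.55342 False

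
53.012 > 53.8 False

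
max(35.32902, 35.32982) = 35.32982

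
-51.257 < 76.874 True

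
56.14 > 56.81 False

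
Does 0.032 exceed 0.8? No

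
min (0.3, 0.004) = 0.004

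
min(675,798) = 675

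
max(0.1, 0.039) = 0.1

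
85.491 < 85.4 False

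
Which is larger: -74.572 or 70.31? 70.31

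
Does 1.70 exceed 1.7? No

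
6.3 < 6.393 True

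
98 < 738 True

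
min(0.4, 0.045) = 0.045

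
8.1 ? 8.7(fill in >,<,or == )<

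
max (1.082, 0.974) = 1.082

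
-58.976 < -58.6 True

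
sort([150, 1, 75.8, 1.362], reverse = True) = [150, 75.8, 1.362, 1]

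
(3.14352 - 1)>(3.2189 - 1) False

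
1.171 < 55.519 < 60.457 True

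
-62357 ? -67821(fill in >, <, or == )>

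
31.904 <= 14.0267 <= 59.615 False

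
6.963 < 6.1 False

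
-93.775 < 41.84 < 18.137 False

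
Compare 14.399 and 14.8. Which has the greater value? 14.8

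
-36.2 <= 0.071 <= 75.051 True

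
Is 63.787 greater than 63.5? Yes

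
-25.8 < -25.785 True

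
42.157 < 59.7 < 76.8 True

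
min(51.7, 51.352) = 51.352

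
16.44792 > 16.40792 True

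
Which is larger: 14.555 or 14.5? 14.555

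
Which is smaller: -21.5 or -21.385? -21.5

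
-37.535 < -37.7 False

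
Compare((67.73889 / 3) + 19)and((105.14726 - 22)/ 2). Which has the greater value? ((67.73889 / 3) + 19)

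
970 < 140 False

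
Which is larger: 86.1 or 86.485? 86.485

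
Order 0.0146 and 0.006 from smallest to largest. 0.006, 0.0146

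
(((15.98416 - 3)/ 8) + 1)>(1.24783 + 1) True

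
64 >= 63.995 True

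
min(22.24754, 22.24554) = 22.24554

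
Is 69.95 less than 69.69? No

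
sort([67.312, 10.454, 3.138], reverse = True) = [67.312, 10.454, 3.138]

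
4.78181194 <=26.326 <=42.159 True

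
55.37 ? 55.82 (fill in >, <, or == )<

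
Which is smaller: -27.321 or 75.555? -27.321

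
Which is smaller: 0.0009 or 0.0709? 0.0009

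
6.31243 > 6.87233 False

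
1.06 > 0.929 True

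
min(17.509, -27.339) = -27.339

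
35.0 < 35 False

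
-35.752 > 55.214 False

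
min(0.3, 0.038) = 0.038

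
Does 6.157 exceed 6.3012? No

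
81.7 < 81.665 False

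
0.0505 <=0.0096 False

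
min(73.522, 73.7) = 73.522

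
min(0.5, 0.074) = 0.074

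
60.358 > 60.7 False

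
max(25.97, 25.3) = 25.97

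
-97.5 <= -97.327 True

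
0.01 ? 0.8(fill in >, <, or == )<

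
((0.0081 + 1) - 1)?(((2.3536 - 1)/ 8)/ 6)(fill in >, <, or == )<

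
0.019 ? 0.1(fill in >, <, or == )<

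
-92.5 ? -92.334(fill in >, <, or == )<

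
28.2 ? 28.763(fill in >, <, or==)<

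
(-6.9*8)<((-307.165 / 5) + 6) False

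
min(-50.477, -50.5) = -50.5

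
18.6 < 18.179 False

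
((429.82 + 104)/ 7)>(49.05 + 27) True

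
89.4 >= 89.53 False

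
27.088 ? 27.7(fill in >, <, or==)<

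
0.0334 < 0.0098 False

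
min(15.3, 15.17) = 15.17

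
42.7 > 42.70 False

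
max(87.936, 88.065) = 88.065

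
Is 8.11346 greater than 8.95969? No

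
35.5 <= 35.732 True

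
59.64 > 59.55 True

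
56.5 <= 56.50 True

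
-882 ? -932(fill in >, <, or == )>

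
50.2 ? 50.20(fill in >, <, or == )==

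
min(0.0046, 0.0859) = 0.0046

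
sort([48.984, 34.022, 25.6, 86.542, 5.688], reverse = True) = [86.542, 48.984, 34.022, 25.6, 5.688]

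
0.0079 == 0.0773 False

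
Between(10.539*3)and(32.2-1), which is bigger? (10.539*3)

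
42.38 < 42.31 False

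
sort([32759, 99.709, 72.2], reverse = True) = [32759, 99.709, 72.2]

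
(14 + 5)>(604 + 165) False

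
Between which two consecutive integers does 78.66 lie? 78 and 79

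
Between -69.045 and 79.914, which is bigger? 79.914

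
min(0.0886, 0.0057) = 0.0057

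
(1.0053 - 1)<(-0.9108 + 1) True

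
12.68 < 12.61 False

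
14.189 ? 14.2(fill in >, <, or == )<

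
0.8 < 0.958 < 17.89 True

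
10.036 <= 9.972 False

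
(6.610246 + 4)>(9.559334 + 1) True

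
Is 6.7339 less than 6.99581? Yes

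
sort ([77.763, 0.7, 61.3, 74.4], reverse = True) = [77.763, 74.4, 61.3, 0.7]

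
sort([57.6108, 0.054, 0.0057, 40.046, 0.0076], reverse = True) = [57.6108, 40.046, 0.054, 0.0076, 0.0057]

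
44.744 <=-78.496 False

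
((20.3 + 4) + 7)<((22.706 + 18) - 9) True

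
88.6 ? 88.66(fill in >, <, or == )<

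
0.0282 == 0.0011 False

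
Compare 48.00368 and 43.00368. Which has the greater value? 48.00368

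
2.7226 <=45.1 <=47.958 True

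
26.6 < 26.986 True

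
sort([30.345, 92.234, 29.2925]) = [29.2925, 30.345, 92.234]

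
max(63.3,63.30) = 63.30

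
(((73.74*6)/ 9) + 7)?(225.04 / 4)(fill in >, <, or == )<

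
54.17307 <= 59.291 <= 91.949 True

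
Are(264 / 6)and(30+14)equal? Yes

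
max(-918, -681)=-681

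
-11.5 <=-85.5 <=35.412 False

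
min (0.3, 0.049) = 0.049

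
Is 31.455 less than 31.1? No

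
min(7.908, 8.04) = 7.908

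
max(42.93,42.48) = 42.93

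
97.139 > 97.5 False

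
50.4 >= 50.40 True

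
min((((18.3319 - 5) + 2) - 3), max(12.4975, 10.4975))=12.3319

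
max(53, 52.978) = 53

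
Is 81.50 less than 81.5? No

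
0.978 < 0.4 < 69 False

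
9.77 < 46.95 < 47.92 True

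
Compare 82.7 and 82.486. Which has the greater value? 82.7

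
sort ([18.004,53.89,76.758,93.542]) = [18.004,53.89,76.758,93.542]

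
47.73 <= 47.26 False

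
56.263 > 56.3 False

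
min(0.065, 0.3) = 0.065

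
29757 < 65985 True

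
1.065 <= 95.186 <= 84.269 False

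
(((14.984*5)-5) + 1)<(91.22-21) False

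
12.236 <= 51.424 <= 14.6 False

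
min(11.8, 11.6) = 11.6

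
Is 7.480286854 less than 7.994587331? Yes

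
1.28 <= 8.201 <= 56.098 True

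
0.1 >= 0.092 True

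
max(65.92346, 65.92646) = 65.92646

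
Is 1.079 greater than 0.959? Yes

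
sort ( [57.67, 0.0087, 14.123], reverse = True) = [57.67, 14.123, 0.0087]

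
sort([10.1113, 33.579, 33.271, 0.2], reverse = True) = [33.579, 33.271, 10.1113, 0.2]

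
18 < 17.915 False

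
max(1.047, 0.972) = 1.047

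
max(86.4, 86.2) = 86.4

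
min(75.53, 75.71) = 75.53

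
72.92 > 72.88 True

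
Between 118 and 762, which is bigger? 762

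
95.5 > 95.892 False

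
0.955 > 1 False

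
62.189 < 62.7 True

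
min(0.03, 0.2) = 0.03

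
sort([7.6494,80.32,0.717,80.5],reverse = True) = [80.5,80.32,7.6494,0.717]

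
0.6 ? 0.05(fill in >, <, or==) >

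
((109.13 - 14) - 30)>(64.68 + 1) False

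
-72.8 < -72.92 False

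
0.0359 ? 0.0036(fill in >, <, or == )>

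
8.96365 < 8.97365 True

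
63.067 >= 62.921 True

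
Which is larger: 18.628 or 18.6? 18.628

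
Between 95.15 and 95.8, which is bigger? 95.8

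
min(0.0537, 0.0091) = 0.0091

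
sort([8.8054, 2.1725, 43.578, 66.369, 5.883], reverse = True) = [66.369, 43.578, 8.8054, 5.883, 2.1725]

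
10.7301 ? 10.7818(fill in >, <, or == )<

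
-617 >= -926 True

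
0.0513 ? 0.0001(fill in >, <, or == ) >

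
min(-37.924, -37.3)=-37.924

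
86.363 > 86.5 False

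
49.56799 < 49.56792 False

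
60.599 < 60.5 False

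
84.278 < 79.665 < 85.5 False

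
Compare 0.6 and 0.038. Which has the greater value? 0.6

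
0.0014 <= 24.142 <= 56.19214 True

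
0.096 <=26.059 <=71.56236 True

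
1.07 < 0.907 False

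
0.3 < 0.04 False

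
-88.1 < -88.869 False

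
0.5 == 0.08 False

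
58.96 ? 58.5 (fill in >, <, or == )>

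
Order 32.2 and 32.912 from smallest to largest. 32.2,32.912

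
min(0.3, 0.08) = 0.08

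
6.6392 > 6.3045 True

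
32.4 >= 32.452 False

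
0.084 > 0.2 False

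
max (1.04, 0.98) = 1.04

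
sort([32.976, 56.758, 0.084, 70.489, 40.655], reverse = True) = [70.489, 56.758, 40.655, 32.976, 0.084]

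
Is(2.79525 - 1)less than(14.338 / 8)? No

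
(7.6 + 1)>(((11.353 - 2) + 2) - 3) True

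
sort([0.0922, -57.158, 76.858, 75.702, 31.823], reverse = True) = [76.858, 75.702, 31.823, 0.0922, -57.158]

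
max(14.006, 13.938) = 14.006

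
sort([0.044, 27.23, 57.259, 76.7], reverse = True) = [76.7, 57.259, 27.23, 0.044]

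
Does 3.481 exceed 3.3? Yes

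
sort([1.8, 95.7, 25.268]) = [1.8, 25.268, 95.7]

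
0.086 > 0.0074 True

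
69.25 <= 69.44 True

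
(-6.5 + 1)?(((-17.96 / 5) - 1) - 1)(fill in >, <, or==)>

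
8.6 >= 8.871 False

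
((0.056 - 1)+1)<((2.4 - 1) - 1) True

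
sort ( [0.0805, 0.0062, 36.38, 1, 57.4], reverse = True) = [57.4, 36.38, 1, 0.0805, 0.0062]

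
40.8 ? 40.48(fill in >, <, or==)>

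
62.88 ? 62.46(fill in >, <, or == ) >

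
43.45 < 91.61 True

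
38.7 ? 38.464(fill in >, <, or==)>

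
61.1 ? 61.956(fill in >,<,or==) <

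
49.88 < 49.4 False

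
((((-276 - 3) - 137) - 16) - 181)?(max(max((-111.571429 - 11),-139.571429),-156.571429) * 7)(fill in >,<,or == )>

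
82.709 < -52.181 False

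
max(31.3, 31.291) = 31.3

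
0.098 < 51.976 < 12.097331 False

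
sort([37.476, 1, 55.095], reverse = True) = [55.095, 37.476, 1]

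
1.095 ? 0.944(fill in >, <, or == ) >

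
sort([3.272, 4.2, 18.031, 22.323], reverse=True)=[22.323, 18.031, 4.2, 3.272]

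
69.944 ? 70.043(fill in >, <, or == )<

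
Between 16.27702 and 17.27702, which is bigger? 17.27702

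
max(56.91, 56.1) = 56.91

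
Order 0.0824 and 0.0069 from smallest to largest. 0.0069, 0.0824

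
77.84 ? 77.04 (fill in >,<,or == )>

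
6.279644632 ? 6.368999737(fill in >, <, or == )<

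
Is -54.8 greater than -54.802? Yes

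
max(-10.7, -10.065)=-10.065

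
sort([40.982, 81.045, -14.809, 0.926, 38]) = [-14.809, 0.926, 38, 40.982, 81.045]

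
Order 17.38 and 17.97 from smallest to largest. 17.38, 17.97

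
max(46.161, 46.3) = 46.3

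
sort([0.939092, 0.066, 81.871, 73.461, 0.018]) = [0.018, 0.066, 0.939092, 73.461, 81.871]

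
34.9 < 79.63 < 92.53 True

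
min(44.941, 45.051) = 44.941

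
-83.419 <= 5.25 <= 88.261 True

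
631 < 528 False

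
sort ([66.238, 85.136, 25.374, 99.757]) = [25.374, 66.238, 85.136, 99.757]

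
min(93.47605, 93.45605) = 93.45605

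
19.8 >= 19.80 True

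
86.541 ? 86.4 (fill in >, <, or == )>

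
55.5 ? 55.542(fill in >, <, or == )<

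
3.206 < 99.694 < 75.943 False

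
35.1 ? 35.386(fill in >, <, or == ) <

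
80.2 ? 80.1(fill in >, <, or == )>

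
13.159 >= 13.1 True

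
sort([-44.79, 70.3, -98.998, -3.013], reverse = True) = [70.3, -3.013, -44.79, -98.998]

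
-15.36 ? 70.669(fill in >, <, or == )<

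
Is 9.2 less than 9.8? Yes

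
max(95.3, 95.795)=95.795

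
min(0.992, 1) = 0.992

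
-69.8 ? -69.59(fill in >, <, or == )<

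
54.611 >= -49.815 True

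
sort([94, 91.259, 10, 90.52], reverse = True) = [94, 91.259, 90.52, 10]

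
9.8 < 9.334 False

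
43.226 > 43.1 True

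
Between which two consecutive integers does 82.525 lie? 82 and 83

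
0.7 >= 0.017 True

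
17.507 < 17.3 False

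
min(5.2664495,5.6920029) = 5.2664495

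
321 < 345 True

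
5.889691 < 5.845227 False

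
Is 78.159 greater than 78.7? No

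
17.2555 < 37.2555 True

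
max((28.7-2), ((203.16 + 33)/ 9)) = 26.7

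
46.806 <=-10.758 False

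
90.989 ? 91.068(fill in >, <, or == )<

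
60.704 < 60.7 False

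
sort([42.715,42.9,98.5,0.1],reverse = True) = [98.5,42.9,42.715,0.1]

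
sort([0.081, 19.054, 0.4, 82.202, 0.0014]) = [0.0014, 0.081, 0.4, 19.054, 82.202]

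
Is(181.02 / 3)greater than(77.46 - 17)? No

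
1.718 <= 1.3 False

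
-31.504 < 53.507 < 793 True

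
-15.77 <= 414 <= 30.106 False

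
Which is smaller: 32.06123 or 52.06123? 32.06123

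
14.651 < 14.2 False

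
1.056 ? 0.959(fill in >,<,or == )>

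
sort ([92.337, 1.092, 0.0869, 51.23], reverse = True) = [92.337, 51.23, 1.092, 0.0869]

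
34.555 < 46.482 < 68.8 True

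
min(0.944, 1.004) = 0.944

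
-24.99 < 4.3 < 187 True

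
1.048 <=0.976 False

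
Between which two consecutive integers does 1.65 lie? 1 and 2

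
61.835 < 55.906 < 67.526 False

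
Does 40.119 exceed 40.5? No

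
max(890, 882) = 890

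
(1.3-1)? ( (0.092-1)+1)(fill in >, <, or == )>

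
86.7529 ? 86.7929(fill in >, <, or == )<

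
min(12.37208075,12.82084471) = 12.37208075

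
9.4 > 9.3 True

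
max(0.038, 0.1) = 0.1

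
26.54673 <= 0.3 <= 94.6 False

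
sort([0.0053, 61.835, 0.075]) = [0.0053, 0.075, 61.835]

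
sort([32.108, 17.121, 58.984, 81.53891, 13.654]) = [13.654, 17.121, 32.108, 58.984, 81.53891]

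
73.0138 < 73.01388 True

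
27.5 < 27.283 False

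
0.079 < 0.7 True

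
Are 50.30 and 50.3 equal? Yes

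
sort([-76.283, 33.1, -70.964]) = [-76.283, -70.964, 33.1]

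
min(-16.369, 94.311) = -16.369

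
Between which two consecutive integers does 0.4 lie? 0 and 1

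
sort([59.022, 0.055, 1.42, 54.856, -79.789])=[-79.789, 0.055, 1.42, 54.856, 59.022]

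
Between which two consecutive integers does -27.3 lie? -28 and -27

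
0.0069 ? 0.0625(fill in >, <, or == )<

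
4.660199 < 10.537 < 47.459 True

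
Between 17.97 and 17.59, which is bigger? 17.97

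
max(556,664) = 664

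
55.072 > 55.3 False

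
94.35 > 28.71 True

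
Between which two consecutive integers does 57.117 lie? 57 and 58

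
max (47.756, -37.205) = 47.756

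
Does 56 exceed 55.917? Yes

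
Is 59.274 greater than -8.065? Yes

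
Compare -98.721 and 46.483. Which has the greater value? 46.483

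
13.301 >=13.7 False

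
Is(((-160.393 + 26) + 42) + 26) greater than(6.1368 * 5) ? No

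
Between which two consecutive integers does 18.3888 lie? 18 and 19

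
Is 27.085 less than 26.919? No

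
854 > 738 True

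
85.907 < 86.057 True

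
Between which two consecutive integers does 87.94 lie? 87 and 88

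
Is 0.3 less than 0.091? No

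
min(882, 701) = 701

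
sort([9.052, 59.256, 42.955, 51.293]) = [9.052, 42.955, 51.293, 59.256]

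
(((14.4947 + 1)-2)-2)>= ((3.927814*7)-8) False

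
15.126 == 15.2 False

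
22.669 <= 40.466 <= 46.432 True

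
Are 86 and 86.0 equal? Yes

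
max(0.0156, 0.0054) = 0.0156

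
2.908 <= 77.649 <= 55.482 False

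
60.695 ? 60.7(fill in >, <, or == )<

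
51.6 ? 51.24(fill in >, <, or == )>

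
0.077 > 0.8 False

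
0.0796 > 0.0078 True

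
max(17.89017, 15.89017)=17.89017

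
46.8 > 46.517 True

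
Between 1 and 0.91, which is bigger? 1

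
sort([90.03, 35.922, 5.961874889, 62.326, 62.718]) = [5.961874889, 35.922, 62.326, 62.718, 90.03]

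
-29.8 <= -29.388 True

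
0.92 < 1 True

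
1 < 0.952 False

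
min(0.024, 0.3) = 0.024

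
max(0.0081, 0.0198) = 0.0198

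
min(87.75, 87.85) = 87.75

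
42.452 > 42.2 True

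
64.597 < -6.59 False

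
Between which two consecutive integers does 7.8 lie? 7 and 8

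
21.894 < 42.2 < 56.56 True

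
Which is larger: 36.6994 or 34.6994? 36.6994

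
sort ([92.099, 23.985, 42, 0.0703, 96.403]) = [0.0703, 23.985, 42, 92.099, 96.403]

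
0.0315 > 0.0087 True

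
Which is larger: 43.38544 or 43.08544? 43.38544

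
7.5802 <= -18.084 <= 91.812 False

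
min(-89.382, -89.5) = -89.5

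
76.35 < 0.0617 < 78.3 False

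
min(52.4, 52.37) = 52.37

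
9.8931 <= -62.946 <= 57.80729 False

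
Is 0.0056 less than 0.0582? Yes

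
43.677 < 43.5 False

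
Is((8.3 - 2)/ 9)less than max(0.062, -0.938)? No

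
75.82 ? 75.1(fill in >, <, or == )>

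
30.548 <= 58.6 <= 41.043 False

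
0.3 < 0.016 False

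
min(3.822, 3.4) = 3.4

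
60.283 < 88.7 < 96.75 True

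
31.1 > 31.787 False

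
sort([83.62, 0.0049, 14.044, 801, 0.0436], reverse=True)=[801, 83.62, 14.044, 0.0436, 0.0049]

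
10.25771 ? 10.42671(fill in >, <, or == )<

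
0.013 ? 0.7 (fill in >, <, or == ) <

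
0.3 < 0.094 False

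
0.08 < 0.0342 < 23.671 False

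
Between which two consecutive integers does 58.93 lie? 58 and 59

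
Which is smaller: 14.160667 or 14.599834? 14.160667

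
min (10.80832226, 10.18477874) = 10.18477874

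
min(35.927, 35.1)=35.1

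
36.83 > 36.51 True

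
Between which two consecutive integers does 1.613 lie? 1 and 2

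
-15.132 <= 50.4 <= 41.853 False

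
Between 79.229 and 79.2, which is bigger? 79.229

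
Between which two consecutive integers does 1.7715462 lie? 1 and 2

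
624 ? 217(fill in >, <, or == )>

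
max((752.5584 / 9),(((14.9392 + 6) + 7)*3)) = 83.8176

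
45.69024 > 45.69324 False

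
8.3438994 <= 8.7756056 True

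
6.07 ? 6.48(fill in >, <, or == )<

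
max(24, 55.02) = 55.02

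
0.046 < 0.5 True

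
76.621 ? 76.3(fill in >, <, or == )>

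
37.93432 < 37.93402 False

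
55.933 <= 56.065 True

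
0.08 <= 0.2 True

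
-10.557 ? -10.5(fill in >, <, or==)<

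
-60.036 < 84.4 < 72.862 False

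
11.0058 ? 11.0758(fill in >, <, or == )<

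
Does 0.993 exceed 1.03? No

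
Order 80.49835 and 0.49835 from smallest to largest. 0.49835, 80.49835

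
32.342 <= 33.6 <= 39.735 True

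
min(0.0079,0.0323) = 0.0079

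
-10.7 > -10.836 True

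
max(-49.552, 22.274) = 22.274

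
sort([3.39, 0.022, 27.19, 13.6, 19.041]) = [0.022, 3.39, 13.6, 19.041, 27.19]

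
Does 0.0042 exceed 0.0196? No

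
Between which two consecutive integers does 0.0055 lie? 0 and 1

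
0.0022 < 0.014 True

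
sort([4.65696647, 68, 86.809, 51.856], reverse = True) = [86.809, 68, 51.856, 4.65696647]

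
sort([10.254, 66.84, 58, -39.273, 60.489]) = [-39.273, 10.254, 58, 60.489, 66.84]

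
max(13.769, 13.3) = 13.769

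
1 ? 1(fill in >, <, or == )==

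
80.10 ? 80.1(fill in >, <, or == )==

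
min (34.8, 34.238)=34.238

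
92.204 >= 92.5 False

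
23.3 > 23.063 True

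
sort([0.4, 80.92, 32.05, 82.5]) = [0.4, 32.05, 80.92, 82.5]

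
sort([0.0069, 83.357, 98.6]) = [0.0069, 83.357, 98.6]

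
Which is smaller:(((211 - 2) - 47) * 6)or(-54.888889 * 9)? (-54.888889 * 9)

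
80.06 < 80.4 True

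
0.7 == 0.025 False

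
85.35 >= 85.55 False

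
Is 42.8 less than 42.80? No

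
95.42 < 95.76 True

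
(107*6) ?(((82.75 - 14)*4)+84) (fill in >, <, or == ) >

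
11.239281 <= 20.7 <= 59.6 True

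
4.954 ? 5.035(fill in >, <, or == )<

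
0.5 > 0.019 True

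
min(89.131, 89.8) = 89.131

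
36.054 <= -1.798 False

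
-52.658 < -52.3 True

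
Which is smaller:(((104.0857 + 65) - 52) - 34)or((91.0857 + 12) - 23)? ((91.0857 + 12) - 23)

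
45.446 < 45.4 False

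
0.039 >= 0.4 False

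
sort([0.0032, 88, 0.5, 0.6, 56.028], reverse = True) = [88, 56.028, 0.6, 0.5, 0.0032]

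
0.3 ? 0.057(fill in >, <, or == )>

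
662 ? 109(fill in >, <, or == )>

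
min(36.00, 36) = 36.00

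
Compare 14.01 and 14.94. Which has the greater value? 14.94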